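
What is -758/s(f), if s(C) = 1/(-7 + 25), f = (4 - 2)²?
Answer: -13644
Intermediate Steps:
f = 4 (f = 2² = 4)
s(C) = 1/18
-758/s(f) = -758/1/18 = -758*18 = -13644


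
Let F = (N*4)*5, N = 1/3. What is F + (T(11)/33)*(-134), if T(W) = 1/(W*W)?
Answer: 26486/3993 ≈ 6.6331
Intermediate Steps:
N = ⅓ ≈ 0.33333
T(W) = W⁻² (T(W) = 1/(W²) = W⁻²)
F = 20/3 (F = ((⅓)*4)*5 = (4/3)*5 = 20/3 ≈ 6.6667)
F + (T(11)/33)*(-134) = 20/3 + (1/(11²*33))*(-134) = 20/3 + ((1/121)*(1/33))*(-134) = 20/3 + (1/3993)*(-134) = 20/3 - 134/3993 = 26486/3993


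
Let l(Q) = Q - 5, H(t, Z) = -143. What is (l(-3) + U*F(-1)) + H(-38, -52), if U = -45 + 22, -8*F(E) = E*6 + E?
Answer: -1369/8 ≈ -171.13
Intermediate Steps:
l(Q) = -5 + Q
F(E) = -7*E/8 (F(E) = -(E*6 + E)/8 = -(6*E + E)/8 = -7*E/8)
U = -23
(l(-3) + U*F(-1)) + H(-38, -52) = ((-5 - 3) - (-161)*(-1)/8) - 143 = (-8 - 23*7/8) - 143 = (-8 - 161/8) - 143 = -225/8 - 143 = -1369/8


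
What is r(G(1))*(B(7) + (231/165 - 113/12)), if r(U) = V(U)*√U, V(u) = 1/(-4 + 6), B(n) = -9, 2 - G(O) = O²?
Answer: -1021/120 ≈ -8.5083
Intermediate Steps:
G(O) = 2 - O²
V(u) = ½ (V(u) = 1/2 = ½)
r(U) = √U/2
r(G(1))*(B(7) + (231/165 - 113/12)) = (√(2 - 1*1²)/2)*(-9 + (231/165 - 113/12)) = (√(2 - 1*1)/2)*(-9 + (231*(1/165) - 113*1/12)) = (√(2 - 1)/2)*(-9 + (7/5 - 113/12)) = (√1/2)*(-9 - 481/60) = ((½)*1)*(-1021/60) = (½)*(-1021/60) = -1021/120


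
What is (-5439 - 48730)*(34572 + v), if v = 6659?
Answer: -2233442039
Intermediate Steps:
(-5439 - 48730)*(34572 + v) = (-5439 - 48730)*(34572 + 6659) = -54169*41231 = -2233442039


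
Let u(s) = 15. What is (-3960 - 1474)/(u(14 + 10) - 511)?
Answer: 2717/248 ≈ 10.956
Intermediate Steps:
(-3960 - 1474)/(u(14 + 10) - 511) = (-3960 - 1474)/(15 - 511) = -5434/(-496) = -5434*(-1/496) = 2717/248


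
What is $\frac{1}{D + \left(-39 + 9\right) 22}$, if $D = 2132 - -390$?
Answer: $\frac{1}{1862} \approx 0.00053706$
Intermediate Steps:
$D = 2522$ ($D = 2132 + 390 = 2522$)
$\frac{1}{D + \left(-39 + 9\right) 22} = \frac{1}{2522 + \left(-39 + 9\right) 22} = \frac{1}{2522 - 660} = \frac{1}{1862}$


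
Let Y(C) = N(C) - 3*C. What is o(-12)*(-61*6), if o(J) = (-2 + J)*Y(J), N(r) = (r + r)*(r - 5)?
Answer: 2275056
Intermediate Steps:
N(r) = 2*r*(-5 + r) (N(r) = (2*r)*(-5 + r) = 2*r*(-5 + r))
Y(C) = -3*C + 2*C*(-5 + C) (Y(C) = 2*C*(-5 + C) - 3*C = -3*C + 2*C*(-5 + C))
o(J) = J*(-13 + 2*J)*(-2 + J) (o(J) = (-2 + J)*(J*(-13 + 2*J)) = J*(-13 + 2*J)*(-2 + J))
o(-12)*(-61*6) = (-12*(-13 + 2*(-12))*(-2 - 12))*(-61*6) = -12*(-13 - 24)*(-14)*(-366) = -12*(-37)*(-14)*(-366) = -6216*(-366) = 2275056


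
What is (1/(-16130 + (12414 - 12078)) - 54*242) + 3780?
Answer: -146694673/15794 ≈ -9288.0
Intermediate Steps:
(1/(-16130 + (12414 - 12078)) - 54*242) + 3780 = (1/(-16130 + 336) - 13068) + 3780 = (1/(-15794) - 13068) + 3780 = (-1/15794 - 13068) + 3780 = -206395993/15794 + 3780 = -146694673/15794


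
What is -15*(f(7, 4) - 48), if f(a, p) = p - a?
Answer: 765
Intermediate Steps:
-15*(f(7, 4) - 48) = -15*((4 - 1*7) - 48) = -15*((4 - 7) - 48) = -15*(-3 - 48) = -15*(-51) = 765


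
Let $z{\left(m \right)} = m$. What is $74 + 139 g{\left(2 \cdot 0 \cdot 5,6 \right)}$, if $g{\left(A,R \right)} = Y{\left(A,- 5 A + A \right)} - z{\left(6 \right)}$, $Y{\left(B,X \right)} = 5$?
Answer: $-65$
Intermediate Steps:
$g{\left(A,R \right)} = -1$ ($g{\left(A,R \right)} = 5 - 6 = -1$)
$74 + 139 g{\left(2 \cdot 0 \cdot 5,6 \right)} = 74 + 139 \left(-1\right) = 74 - 139 = -65$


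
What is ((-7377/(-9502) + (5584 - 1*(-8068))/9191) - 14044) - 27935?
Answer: -3665949530167/87332882 ≈ -41977.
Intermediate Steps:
((-7377/(-9502) + (5584 - 1*(-8068))/9191) - 14044) - 27935 = ((-7377*(-1/9502) + (5584 + 8068)*(1/9191)) - 14044) - 27935 = ((7377/9502 + 13652*(1/9191)) - 14044) - 27935 = ((7377/9502 + 13652/9191) - 14044) - 27935 = (197523311/87332882 - 14044) - 27935 = -1226305471497/87332882 - 27935 = -3665949530167/87332882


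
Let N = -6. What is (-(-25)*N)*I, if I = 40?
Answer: -6000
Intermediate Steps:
(-(-25)*N)*I = -(-25)*(-6)*40 = -5*30*40 = -150*40 = -6000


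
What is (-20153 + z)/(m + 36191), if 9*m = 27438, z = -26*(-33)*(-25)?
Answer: -124809/117719 ≈ -1.0602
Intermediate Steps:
z = -21450 (z = 858*(-25) = -21450)
m = 9146/3 (m = (⅑)*27438 = 9146/3 ≈ 3048.7)
(-20153 + z)/(m + 36191) = (-20153 - 21450)/(9146/3 + 36191) = -41603/117719/3 = -41603*3/117719 = -124809/117719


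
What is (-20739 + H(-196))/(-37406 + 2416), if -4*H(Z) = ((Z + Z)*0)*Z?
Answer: 20739/34990 ≈ 0.59271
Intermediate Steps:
H(Z) = 0 (H(Z) = -(Z + Z)*0*Z/4 = -(2*Z)*0*Z/4 = -0*Z = -¼*0 = 0)
(-20739 + H(-196))/(-37406 + 2416) = (-20739 + 0)/(-37406 + 2416) = -20739/(-34990) = -20739*(-1/34990) = 20739/34990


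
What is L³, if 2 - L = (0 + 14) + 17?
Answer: -24389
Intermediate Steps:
L = -29 (L = 2 - ((0 + 14) + 17) = 2 - (14 + 17) = 2 - 1*31 = 2 - 31 = -29)
L³ = (-29)³ = -24389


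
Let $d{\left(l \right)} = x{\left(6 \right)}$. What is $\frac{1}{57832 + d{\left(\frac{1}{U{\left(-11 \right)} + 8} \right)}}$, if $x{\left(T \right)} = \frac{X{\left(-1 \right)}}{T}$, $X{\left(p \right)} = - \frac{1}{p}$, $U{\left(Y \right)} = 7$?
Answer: $\frac{6}{346993} \approx 1.7291 \cdot 10^{-5}$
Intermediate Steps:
$x{\left(T \right)} = \frac{1}{T}$ ($x{\left(T \right)} = \frac{\left(-1\right) \frac{1}{-1}}{T} = \frac{\left(-1\right) \left(-1\right)}{T} = 1 \frac{1}{T} = \frac{1}{T}$)
$d{\left(l \right)} = \frac{1}{6}$
$\frac{1}{57832 + d{\left(\frac{1}{U{\left(-11 \right)} + 8} \right)}} = \frac{1}{57832 + \frac{1}{6}} = \frac{1}{\frac{346993}{6}} = \frac{6}{346993}$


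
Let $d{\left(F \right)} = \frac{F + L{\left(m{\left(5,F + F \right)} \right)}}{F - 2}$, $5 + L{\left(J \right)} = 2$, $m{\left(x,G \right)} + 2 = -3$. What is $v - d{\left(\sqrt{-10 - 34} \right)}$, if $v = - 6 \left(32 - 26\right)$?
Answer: $- \frac{889}{24} - \frac{i \sqrt{11}}{24} \approx -37.042 - 0.13819 i$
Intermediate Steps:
$m{\left(x,G \right)} = -5$ ($m{\left(x,G \right)} = -2 - 3 = -5$)
$L{\left(J \right)} = -3$ ($L{\left(J \right)} = -5 + 2 = -3$)
$d{\left(F \right)} = \frac{-3 + F}{-2 + F}$ ($d{\left(F \right)} = \frac{F - 3}{F - 2} = \frac{-3 + F}{-2 + F}$)
$v = -36$ ($v = \left(-6\right) 6 = -36$)
$v - d{\left(\sqrt{-10 - 34} \right)} = -36 - \frac{-3 + \sqrt{-10 - 34}}{-2 + \sqrt{-10 - 34}} = -36 - \frac{-3 + \sqrt{-44}}{-2 + \sqrt{-44}} = -36 - \frac{-3 + 2 i \sqrt{11}}{-2 + 2 i \sqrt{11}}$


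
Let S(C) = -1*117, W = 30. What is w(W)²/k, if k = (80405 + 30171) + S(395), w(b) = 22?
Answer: 484/110459 ≈ 0.0043817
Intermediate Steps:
S(C) = -117
k = 110459 (k = (80405 + 30171) - 117 = 110576 - 117 = 110459)
w(W)²/k = 22²/110459 = 484*(1/110459) = 484/110459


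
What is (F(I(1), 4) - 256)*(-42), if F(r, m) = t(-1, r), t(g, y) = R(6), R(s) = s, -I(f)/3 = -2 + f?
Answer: 10500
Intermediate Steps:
I(f) = 6 - 3*f (I(f) = -3*(-2 + f) = 6 - 3*f)
t(g, y) = 6
F(r, m) = 6
(F(I(1), 4) - 256)*(-42) = (6 - 256)*(-42) = -250*(-42) = 10500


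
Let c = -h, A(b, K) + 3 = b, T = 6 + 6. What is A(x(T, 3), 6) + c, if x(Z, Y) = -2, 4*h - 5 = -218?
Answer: 193/4 ≈ 48.250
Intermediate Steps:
h = -213/4 (h = 5/4 + (¼)*(-218) = 5/4 - 109/2 = -213/4 ≈ -53.250)
T = 12
A(b, K) = -3 + b
c = 213/4 (c = -1*(-213/4) = 213/4 ≈ 53.250)
A(x(T, 3), 6) + c = (-3 - 2) + 213/4 = -5 + 213/4 = 193/4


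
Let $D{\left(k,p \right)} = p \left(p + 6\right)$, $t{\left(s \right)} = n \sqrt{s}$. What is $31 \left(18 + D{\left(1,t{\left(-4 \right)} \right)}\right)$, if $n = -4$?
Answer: $-1426 - 1488 i \approx -1426.0 - 1488.0 i$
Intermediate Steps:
$t{\left(s \right)} = - 4 \sqrt{s}$
$D{\left(k,p \right)} = p \left(6 + p\right)$
$31 \left(18 + D{\left(1,t{\left(-4 \right)} \right)}\right) = 31 \left(18 + - 4 \sqrt{-4} \left(6 - 4 \sqrt{-4}\right)\right) = 31 \left(18 + - 4 \cdot 2 i \left(6 - 4 \cdot 2 i\right)\right) = 31 \left(18 + - 8 i \left(6 - 8 i\right)\right) = 31 \left(18 - 8 i \left(6 - 8 i\right)\right) = 558 - 248 i \left(6 - 8 i\right)$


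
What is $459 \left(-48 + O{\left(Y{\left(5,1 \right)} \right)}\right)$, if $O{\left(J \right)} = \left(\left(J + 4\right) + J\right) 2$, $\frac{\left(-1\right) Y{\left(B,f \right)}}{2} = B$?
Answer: $-36720$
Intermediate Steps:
$Y{\left(B,f \right)} = - 2 B$
$O{\left(J \right)} = 8 + 4 J$ ($O{\left(J \right)} = \left(\left(4 + J\right) + J\right) 2 = \left(4 + 2 J\right) 2 = 8 + 4 J$)
$459 \left(-48 + O{\left(Y{\left(5,1 \right)} \right)}\right) = 459 \left(-48 + \left(8 + 4 \left(\left(-2\right) 5\right)\right)\right) = 459 \left(-48 + \left(8 + 4 \left(-10\right)\right)\right) = 459 \left(-48 + \left(8 - 40\right)\right) = 459 \left(-48 - 32\right) = 459 \left(-80\right) = -36720$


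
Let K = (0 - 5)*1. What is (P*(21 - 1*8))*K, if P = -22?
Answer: 1430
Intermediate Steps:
K = -5 (K = -5*1 = -5)
(P*(21 - 1*8))*K = -22*(21 - 1*8)*(-5) = -22*(21 - 8)*(-5) = -22*13*(-5) = -286*(-5) = 1430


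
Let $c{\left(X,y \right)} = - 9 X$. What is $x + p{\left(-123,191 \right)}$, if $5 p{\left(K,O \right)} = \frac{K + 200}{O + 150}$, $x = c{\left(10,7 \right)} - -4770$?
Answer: $\frac{725407}{155} \approx 4680.0$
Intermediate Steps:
$x = 4680$ ($x = \left(-9\right) 10 - -4770 = -90 + 4770 = 4680$)
$p{\left(K,O \right)} = \frac{200 + K}{5 \left(150 + O\right)}$ ($p{\left(K,O \right)} = \frac{\left(K + 200\right) \frac{1}{O + 150}}{5} = \frac{\left(200 + K\right) \frac{1}{150 + O}}{5} = \frac{\frac{1}{150 + O} \left(200 + K\right)}{5} = \frac{200 + K}{5 \left(150 + O\right)}$)
$x + p{\left(-123,191 \right)} = 4680 + \frac{200 - 123}{5 \left(150 + 191\right)} = 4680 + \frac{1}{5} \cdot \frac{1}{341} \cdot 77 = 4680 + \frac{7}{155} = \frac{725407}{155}$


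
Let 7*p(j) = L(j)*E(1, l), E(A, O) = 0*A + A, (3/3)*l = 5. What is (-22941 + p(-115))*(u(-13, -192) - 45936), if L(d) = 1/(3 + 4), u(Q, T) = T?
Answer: 51852853824/49 ≈ 1.0582e+9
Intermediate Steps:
l = 5
L(d) = ⅐ (L(d) = 1/7 = ⅐)
E(A, O) = A (E(A, O) = 0 + A = A)
p(j) = 1/49 (p(j) = ((⅐)*1)/7 = (⅐)*(⅐) = 1/49)
(-22941 + p(-115))*(u(-13, -192) - 45936) = (-22941 + 1/49)*(-192 - 45936) = -1124108/49*(-46128) = 51852853824/49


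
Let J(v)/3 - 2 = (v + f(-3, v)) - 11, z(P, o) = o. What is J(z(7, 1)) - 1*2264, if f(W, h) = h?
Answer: -2285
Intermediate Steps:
J(v) = -27 + 6*v (J(v) = 6 + 3*((v + v) - 11) = 6 + 3*(2*v - 11) = 6 + 3*(-11 + 2*v) = 6 + (-33 + 6*v) = -27 + 6*v)
J(z(7, 1)) - 1*2264 = (-27 + 6*1) - 1*2264 = (-27 + 6) - 2264 = -21 - 2264 = -2285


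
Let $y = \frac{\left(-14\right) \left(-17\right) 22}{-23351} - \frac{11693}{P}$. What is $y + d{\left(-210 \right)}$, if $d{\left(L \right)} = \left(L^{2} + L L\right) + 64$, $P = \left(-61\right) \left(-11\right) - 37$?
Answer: $\frac{1306431026109}{14804534} \approx 88245.0$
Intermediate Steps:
$P = 634$ ($P = 671 - 37 = 634$)
$d{\left(L \right)} = 64 + 2 L^{2}$ ($d{\left(L \right)} = \left(L^{2} + L^{2}\right) + 64 = 2 L^{2} + 64 = 64 + 2 L^{2}$)
$y = - \frac{276362867}{14804534}$ ($y = \frac{\left(-14\right) \left(-17\right) 22}{-23351} - \frac{11693}{634} = 238 \cdot 22 \left(- \frac{1}{23351}\right) - \frac{11693}{634} = 5236 \left(- \frac{1}{23351}\right) - \frac{11693}{634} = - \frac{5236}{23351} - \frac{11693}{634} = - \frac{276362867}{14804534} \approx -18.667$)
$y + d{\left(-210 \right)} = - \frac{276362867}{14804534} + \left(64 + 2 \left(-210\right)^{2}\right) = - \frac{276362867}{14804534} + \left(64 + 2 \cdot 44100\right) = - \frac{276362867}{14804534} + \left(64 + 88200\right) = - \frac{276362867}{14804534} + 88264 = \frac{1306431026109}{14804534}$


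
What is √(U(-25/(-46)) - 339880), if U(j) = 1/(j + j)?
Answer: I*√8496977/5 ≈ 582.99*I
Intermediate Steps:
U(j) = 1/(2*j)
√(U(-25/(-46)) - 339880) = √(1/(2*((-25/(-46)))) - 339880) = √(1/(2*((-25*(-1/46)))) - 339880) = √(1/(2*(25/46)) - 339880) = √((½)*(46/25) - 339880) = √(23/25 - 339880) = √(-8496977/25) = I*√8496977/5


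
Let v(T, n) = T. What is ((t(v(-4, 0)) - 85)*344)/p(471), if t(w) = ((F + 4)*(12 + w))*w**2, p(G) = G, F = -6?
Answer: -117304/471 ≈ -249.05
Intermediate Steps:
t(w) = w**2*(-24 - 2*w) (t(w) = ((-6 + 4)*(12 + w))*w**2 = (-2*(12 + w))*w**2 = (-24 - 2*w)*w**2 = w**2*(-24 - 2*w))
((t(v(-4, 0)) - 85)*344)/p(471) = ((2*(-4)**2*(-12 - 1*(-4)) - 85)*344)/471 = ((2*16*(-12 + 4) - 85)*344)*(1/471) = ((2*16*(-8) - 85)*344)*(1/471) = ((-256 - 85)*344)*(1/471) = -341*344*(1/471) = -117304*1/471 = -117304/471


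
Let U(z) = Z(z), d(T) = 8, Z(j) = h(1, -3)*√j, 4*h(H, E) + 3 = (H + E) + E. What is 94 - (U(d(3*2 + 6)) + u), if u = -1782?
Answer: 1876 + 4*√2 ≈ 1881.7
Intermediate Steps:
h(H, E) = -¾ + E/2 + H/4 (h(H, E) = -¾ + ((H + E) + E)/4 = -¾ + ((E + H) + E)/4 = -¾ + (H + 2*E)/4 = -¾ + (E/2 + H/4) = -¾ + E/2 + H/4)
Z(j) = -2*√j (Z(j) = (-¾ + (½)*(-3) + (¼)*1)*√j = (-¾ - 3/2 + ¼)*√j = -2*√j)
U(z) = -2*√z
94 - (U(d(3*2 + 6)) + u) = 94 - (-4*√2 - 1782) = 94 - (-1782 - 4*√2) = 94 + (1782 + 4*√2) = 1876 + 4*√2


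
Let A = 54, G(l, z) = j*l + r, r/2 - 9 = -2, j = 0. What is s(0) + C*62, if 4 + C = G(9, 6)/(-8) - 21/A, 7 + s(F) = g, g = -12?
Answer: -7193/18 ≈ -399.61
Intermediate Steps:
r = 14 (r = 18 + 2*(-2) = 18 - 4 = 14)
G(l, z) = 14 (G(l, z) = 0*l + 14 = 0 + 14 = 14)
s(F) = -19 (s(F) = -7 - 12 = -19)
C = -221/36 (C = -4 + (14/(-8) - 21/54) = -4 + (14*(-1/8) - 21*1/54) = -4 + (-7/4 - 7/18) = -4 - 77/36 = -221/36 ≈ -6.1389)
s(0) + C*62 = -19 - 221/36*62 = -19 - 6851/18 = -7193/18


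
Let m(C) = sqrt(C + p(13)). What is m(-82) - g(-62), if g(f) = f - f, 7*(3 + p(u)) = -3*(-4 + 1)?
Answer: I*sqrt(4102)/7 ≈ 9.1496*I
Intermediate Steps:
p(u) = -12/7 (p(u) = -3 + (-3*(-4 + 1))/7 = -3 + (-3*(-3))/7 = -3 + (1/7)*9 = -3 + 9/7 = -12/7)
m(C) = sqrt(-12/7 + C) (m(C) = sqrt(C - 12/7) = sqrt(-12/7 + C))
g(f) = 0
m(-82) - g(-62) = sqrt(-84 + 49*(-82))/7 - 1*0 = sqrt(-84 - 4018)/7 + 0 = sqrt(-4102)/7 + 0 = (I*sqrt(4102))/7 + 0 = I*sqrt(4102)/7 + 0 = I*sqrt(4102)/7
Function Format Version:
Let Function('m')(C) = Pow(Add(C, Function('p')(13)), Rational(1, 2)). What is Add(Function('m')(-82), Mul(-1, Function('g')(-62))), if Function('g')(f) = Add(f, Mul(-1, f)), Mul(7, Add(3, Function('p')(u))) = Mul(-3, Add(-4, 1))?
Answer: Mul(Rational(1, 7), I, Pow(4102, Rational(1, 2))) ≈ Mul(9.1496, I)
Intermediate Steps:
Function('p')(u) = Rational(-12, 7) (Function('p')(u) = Add(-3, Mul(Rational(1, 7), Mul(-3, Add(-4, 1)))) = Add(-3, Mul(Rational(1, 7), Mul(-3, -3))) = Add(-3, Mul(Rational(1, 7), 9)) = Add(-3, Rational(9, 7)) = Rational(-12, 7))
Function('m')(C) = Pow(Add(Rational(-12, 7), C), Rational(1, 2)) (Function('m')(C) = Pow(Add(C, Rational(-12, 7)), Rational(1, 2)) = Pow(Add(Rational(-12, 7), C), Rational(1, 2)))
Function('g')(f) = 0
Add(Function('m')(-82), Mul(-1, Function('g')(-62))) = Add(Mul(Rational(1, 7), Pow(Add(-84, Mul(49, -82)), Rational(1, 2))), Mul(-1, 0)) = Add(Mul(Rational(1, 7), Pow(Add(-84, -4018), Rational(1, 2))), 0) = Add(Mul(Rational(1, 7), Pow(-4102, Rational(1, 2))), 0) = Add(Mul(Rational(1, 7), Mul(I, Pow(4102, Rational(1, 2)))), 0) = Add(Mul(Rational(1, 7), I, Pow(4102, Rational(1, 2))), 0) = Mul(Rational(1, 7), I, Pow(4102, Rational(1, 2)))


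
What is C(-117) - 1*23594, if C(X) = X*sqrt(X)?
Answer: -23594 - 351*I*sqrt(13) ≈ -23594.0 - 1265.5*I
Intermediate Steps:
C(X) = X**(3/2)
C(-117) - 1*23594 = (-117)**(3/2) - 1*23594 = -351*I*sqrt(13) - 23594 = -23594 - 351*I*sqrt(13)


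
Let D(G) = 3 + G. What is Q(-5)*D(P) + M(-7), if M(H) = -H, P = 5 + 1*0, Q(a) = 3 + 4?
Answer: 63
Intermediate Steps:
Q(a) = 7
P = 5 (P = 5 + 0 = 5)
Q(-5)*D(P) + M(-7) = 7*(3 + 5) - 1*(-7) = 7*8 + 7 = 56 + 7 = 63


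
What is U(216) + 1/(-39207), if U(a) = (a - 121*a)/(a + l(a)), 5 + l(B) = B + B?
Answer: -1016246083/25210101 ≈ -40.311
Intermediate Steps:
l(B) = -5 + 2*B (l(B) = -5 + (B + B) = -5 + 2*B)
U(a) = -120*a/(-5 + 3*a) (U(a) = (a - 121*a)/(a + (-5 + 2*a)) = (-120*a)/(-5 + 3*a) = -120*a/(-5 + 3*a))
U(216) + 1/(-39207) = -120*216/(-5 + 3*216) + 1/(-39207) = -120*216/(-5 + 648) - 1/39207 = -120*216/643 - 1/39207 = -120*216*1/643 - 1/39207 = -25920/643 - 1/39207 = -1016246083/25210101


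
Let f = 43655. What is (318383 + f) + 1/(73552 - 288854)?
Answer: 77947505475/215302 ≈ 3.6204e+5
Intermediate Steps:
(318383 + f) + 1/(73552 - 288854) = (318383 + 43655) + 1/(73552 - 288854) = 362038 + 1/(-215302) = 362038 - 1/215302 = 77947505475/215302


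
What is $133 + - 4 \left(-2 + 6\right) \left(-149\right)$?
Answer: $2517$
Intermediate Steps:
$133 + - 4 \left(-2 + 6\right) \left(-149\right) = 133 + \left(-4\right) 4 \left(-149\right) = 133 - -2384 = 133 + 2384 = 2517$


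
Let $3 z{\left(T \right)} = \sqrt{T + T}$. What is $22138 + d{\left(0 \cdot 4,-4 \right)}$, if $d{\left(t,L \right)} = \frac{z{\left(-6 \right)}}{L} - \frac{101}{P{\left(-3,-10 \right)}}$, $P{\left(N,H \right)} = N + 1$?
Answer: $\frac{44377}{2} - \frac{i \sqrt{3}}{6} \approx 22189.0 - 0.28868 i$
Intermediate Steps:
$P{\left(N,H \right)} = 1 + N$
$z{\left(T \right)} = \frac{\sqrt{2} \sqrt{T}}{3}$ ($z{\left(T \right)} = \frac{\sqrt{T + T}}{3} = \frac{\sqrt{2 T}}{3} = \frac{\sqrt{2} \sqrt{T}}{3}$)
$d{\left(t,L \right)} = \frac{101}{2} + \frac{2 i \sqrt{3}}{3 L}$ ($d{\left(t,L \right)} = \frac{\frac{1}{3} \sqrt{2} \sqrt{-6}}{L} - \frac{101}{1 - 3} = \frac{\frac{1}{3} \sqrt{2} i \sqrt{6}}{L} - \frac{101}{-2} = \frac{\frac{2}{3} i \sqrt{3}}{L} - - \frac{101}{2} = \frac{2 i \sqrt{3}}{3 L} + \frac{101}{2} = \frac{101}{2} + \frac{2 i \sqrt{3}}{3 L}$)
$22138 + d{\left(0 \cdot 4,-4 \right)} = 22138 + \frac{303 \left(-4\right) + 4 i \sqrt{3}}{6 \left(-4\right)} = 22138 + \frac{1}{6} \left(- \frac{1}{4}\right) \left(-1212 + 4 i \sqrt{3}\right) = 22138 + \left(\frac{101}{2} - \frac{i \sqrt{3}}{6}\right) = \frac{44377}{2} - \frac{i \sqrt{3}}{6}$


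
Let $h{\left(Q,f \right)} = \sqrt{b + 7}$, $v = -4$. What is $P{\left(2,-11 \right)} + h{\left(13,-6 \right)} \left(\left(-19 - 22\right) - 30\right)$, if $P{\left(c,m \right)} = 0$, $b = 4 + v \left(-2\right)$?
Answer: $- 71 \sqrt{19} \approx -309.48$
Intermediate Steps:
$b = 12$ ($b = 4 - -8 = 4 + 8 = 12$)
$h{\left(Q,f \right)} = \sqrt{19}$ ($h{\left(Q,f \right)} = \sqrt{12 + 7} = \sqrt{19}$)
$P{\left(2,-11 \right)} + h{\left(13,-6 \right)} \left(\left(-19 - 22\right) - 30\right) = 0 + \sqrt{19} \left(\left(-19 - 22\right) - 30\right) = 0 + \sqrt{19} \left(-41 - 30\right) = 0 + \sqrt{19} \left(-71\right) = 0 - 71 \sqrt{19} = - 71 \sqrt{19}$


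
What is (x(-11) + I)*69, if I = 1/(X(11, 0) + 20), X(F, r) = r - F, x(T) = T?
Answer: -2254/3 ≈ -751.33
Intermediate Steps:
I = ⅑ (I = 1/((0 - 1*11) + 20) = 1/((0 - 11) + 20) = 1/(-11 + 20) = 1/9 = ⅑ ≈ 0.11111)
(x(-11) + I)*69 = (-11 + ⅑)*69 = -98/9*69 = -2254/3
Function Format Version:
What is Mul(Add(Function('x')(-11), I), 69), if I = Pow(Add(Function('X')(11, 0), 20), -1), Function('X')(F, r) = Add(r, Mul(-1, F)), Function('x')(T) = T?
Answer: Rational(-2254, 3) ≈ -751.33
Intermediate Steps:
I = Rational(1, 9) (I = Pow(Add(Add(0, Mul(-1, 11)), 20), -1) = Pow(Add(Add(0, -11), 20), -1) = Pow(Add(-11, 20), -1) = Pow(9, -1) = Rational(1, 9) ≈ 0.11111)
Mul(Add(Function('x')(-11), I), 69) = Mul(Add(-11, Rational(1, 9)), 69) = Mul(Rational(-98, 9), 69) = Rational(-2254, 3)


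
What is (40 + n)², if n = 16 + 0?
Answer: 3136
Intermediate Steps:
n = 16
(40 + n)² = (40 + 16)² = 56² = 3136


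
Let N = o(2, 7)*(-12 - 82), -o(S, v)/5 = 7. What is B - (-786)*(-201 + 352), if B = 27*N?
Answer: 207516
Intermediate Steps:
o(S, v) = -35 (o(S, v) = -5*7 = -35)
N = 3290 (N = -35*(-12 - 82) = -35*(-94) = 3290)
B = 88830 (B = 27*3290 = 88830)
B - (-786)*(-201 + 352) = 88830 - (-786)*(-201 + 352) = 88830 - (-786)*151 = 88830 - 1*(-118686) = 88830 + 118686 = 207516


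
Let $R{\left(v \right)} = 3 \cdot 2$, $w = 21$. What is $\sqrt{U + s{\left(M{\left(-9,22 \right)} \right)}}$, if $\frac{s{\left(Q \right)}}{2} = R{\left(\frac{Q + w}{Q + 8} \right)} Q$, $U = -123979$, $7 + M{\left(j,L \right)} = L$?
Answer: $i \sqrt{123799} \approx 351.85 i$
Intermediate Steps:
$M{\left(j,L \right)} = -7 + L$
$R{\left(v \right)} = 6$
$s{\left(Q \right)} = 12 Q$ ($s{\left(Q \right)} = 2 \cdot 6 Q = 12 Q$)
$\sqrt{U + s{\left(M{\left(-9,22 \right)} \right)}} = \sqrt{-123979 + 12 \left(-7 + 22\right)} = \sqrt{-123979 + 12 \cdot 15} = \sqrt{-123979 + 180} = \sqrt{-123799} = i \sqrt{123799}$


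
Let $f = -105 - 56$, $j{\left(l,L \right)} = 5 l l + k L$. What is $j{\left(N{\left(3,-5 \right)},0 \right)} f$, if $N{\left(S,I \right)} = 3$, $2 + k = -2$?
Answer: $-7245$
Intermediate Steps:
$k = -4$ ($k = -2 - 2 = -4$)
$j{\left(l,L \right)} = - 4 L + 5 l^{2}$ ($j{\left(l,L \right)} = 5 l l - 4 L = 5 l^{2} - 4 L = - 4 L + 5 l^{2}$)
$f = -161$
$j{\left(N{\left(3,-5 \right)},0 \right)} f = \left(\left(-4\right) 0 + 5 \cdot 3^{2}\right) \left(-161\right) = \left(0 + 5 \cdot 9\right) \left(-161\right) = \left(0 + 45\right) \left(-161\right) = 45 \left(-161\right) = -7245$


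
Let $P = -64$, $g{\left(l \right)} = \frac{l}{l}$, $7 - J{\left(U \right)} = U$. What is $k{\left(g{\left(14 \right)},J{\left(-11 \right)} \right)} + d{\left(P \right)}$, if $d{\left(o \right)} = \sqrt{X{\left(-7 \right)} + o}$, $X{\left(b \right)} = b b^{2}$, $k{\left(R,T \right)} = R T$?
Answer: $18 + i \sqrt{407} \approx 18.0 + 20.174 i$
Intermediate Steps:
$J{\left(U \right)} = 7 - U$
$g{\left(l \right)} = 1$
$X{\left(b \right)} = b^{3}$
$d{\left(o \right)} = \sqrt{-343 + o}$ ($d{\left(o \right)} = \sqrt{\left(-7\right)^{3} + o} = \sqrt{-343 + o}$)
$k{\left(g{\left(14 \right)},J{\left(-11 \right)} \right)} + d{\left(P \right)} = 1 \left(7 - -11\right) + \sqrt{-343 - 64} = 1 \left(7 + 11\right) + \sqrt{-407} = 1 \cdot 18 + i \sqrt{407} = 18 + i \sqrt{407}$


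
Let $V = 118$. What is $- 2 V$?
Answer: $-236$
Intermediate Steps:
$- 2 V = \left(-2\right) 118 = -236$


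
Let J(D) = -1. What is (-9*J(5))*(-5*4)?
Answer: -180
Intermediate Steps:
(-9*J(5))*(-5*4) = (-9*(-1))*(-5*4) = 9*(-20) = -180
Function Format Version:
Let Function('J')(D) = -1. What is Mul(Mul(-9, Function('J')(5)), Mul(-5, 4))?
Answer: -180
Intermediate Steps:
Mul(Mul(-9, Function('J')(5)), Mul(-5, 4)) = Mul(Mul(-9, -1), Mul(-5, 4)) = Mul(9, -20) = -180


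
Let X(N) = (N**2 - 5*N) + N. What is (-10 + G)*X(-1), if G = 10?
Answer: 0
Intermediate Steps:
X(N) = N**2 - 4*N
(-10 + G)*X(-1) = (-10 + 10)*(-(-4 - 1)) = 0*(-1*(-5)) = 0*5 = 0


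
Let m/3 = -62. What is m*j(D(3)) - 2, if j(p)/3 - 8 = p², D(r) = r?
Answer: -9488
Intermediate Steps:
m = -186 (m = 3*(-62) = -186)
j(p) = 24 + 3*p²
m*j(D(3)) - 2 = -186*(24 + 3*3²) - 2 = -186*(24 + 3*9) - 2 = -186*(24 + 27) - 2 = -186*51 - 2 = -9486 - 2 = -9488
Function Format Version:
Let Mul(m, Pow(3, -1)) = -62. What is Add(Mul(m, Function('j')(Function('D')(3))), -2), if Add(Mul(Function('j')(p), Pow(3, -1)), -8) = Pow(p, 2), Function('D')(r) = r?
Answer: -9488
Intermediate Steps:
m = -186 (m = Mul(3, -62) = -186)
Function('j')(p) = Add(24, Mul(3, Pow(p, 2)))
Add(Mul(m, Function('j')(Function('D')(3))), -2) = Add(Mul(-186, Add(24, Mul(3, Pow(3, 2)))), -2) = Add(Mul(-186, Add(24, Mul(3, 9))), -2) = Add(Mul(-186, Add(24, 27)), -2) = Add(Mul(-186, 51), -2) = Add(-9486, -2) = -9488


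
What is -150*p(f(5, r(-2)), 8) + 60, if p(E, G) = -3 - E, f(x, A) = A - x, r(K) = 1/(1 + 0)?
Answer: -90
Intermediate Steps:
r(K) = 1 (r(K) = 1/1 = 1)
-150*p(f(5, r(-2)), 8) + 60 = -150*(-3 - (1 - 1*5)) + 60 = -150*(-3 - (1 - 5)) + 60 = -150*(-3 - 1*(-4)) + 60 = -150*(-3 + 4) + 60 = -150*1 + 60 = -150 + 60 = -90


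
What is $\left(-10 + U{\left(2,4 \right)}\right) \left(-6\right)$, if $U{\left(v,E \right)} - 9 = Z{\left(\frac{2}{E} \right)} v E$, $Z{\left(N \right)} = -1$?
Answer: $54$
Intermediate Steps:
$U{\left(v,E \right)} = 9 - E v$ ($U{\left(v,E \right)} = 9 + - v E = 9 - E v$)
$\left(-10 + U{\left(2,4 \right)}\right) \left(-6\right) = \left(-10 + \left(9 - 4 \cdot 2\right)\right) \left(-6\right) = \left(-10 + \left(9 - 8\right)\right) \left(-6\right) = \left(-10 + 1\right) \left(-6\right) = \left(-9\right) \left(-6\right) = 54$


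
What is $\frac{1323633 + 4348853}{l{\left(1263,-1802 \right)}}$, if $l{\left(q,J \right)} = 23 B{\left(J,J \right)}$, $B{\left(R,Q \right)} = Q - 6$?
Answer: $- \frac{2836243}{20792} \approx -136.41$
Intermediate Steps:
$B{\left(R,Q \right)} = -6 + Q$ ($B{\left(R,Q \right)} = Q - 6 = -6 + Q$)
$l{\left(q,J \right)} = -138 + 23 J$ ($l{\left(q,J \right)} = 23 \left(-6 + J\right) = -138 + 23 J$)
$\frac{1323633 + 4348853}{l{\left(1263,-1802 \right)}} = \frac{1323633 + 4348853}{-138 + 23 \left(-1802\right)} = \frac{5672486}{-138 - 41446} = \frac{5672486}{-41584} = 5672486 \left(- \frac{1}{41584}\right) = - \frac{2836243}{20792}$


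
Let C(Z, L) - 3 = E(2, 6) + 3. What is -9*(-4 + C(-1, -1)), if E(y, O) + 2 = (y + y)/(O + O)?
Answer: -3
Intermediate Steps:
E(y, O) = -2 + y/O (E(y, O) = -2 + (y + y)/(O + O) = -2 + (2*y)/((2*O)) = -2 + (2*y)*(1/(2*O)) = -2 + y/O)
C(Z, L) = 13/3 (C(Z, L) = 3 + ((-2 + 2/6) + 3) = 3 + ((-2 + 2*(⅙)) + 3) = 3 + ((-2 + ⅓) + 3) = 3 + (-5/3 + 3) = 3 + 4/3 = 13/3)
-9*(-4 + C(-1, -1)) = -9*(-4 + 13/3) = -9*⅓ = -3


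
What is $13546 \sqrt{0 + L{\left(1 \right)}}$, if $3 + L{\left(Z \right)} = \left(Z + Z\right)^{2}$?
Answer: $13546$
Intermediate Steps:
$L{\left(Z \right)} = -3 + 4 Z^{2}$ ($L{\left(Z \right)} = -3 + \left(Z + Z\right)^{2} = -3 + \left(2 Z\right)^{2} = -3 + 4 Z^{2}$)
$13546 \sqrt{0 + L{\left(1 \right)}} = 13546 \sqrt{0 - \left(3 - 4 \cdot 1^{2}\right)} = 13546 \sqrt{0 + \left(-3 + 4 \cdot 1\right)} = 13546 \sqrt{0 + \left(-3 + 4\right)} = 13546 \sqrt{0 + 1} = 13546 \sqrt{1} = 13546 \cdot 1 = 13546$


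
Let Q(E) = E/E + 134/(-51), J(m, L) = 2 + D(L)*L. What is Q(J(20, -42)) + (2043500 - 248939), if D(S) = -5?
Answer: 91522528/51 ≈ 1.7946e+6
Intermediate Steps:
J(m, L) = 2 - 5*L
Q(E) = -83/51 (Q(E) = 1 + 134*(-1/51) = 1 - 134/51 = -83/51)
Q(J(20, -42)) + (2043500 - 248939) = -83/51 + (2043500 - 248939) = -83/51 + 1794561 = 91522528/51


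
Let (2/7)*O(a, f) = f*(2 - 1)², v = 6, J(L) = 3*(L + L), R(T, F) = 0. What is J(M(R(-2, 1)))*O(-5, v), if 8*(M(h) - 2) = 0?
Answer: 252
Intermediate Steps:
M(h) = 2 (M(h) = 2 + (⅛)*0 = 2 + 0 = 2)
J(L) = 6*L (J(L) = 3*(2*L) = 6*L)
O(a, f) = 7*f/2 (O(a, f) = 7*(f*(2 - 1)²)/2 = 7*(f*1²)/2 = 7*(f*1)/2 = 7*f/2)
J(M(R(-2, 1)))*O(-5, v) = (6*2)*((7/2)*6) = 12*21 = 252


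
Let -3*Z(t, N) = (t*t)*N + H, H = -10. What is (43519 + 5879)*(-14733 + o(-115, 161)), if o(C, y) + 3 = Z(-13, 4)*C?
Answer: 533202012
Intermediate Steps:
Z(t, N) = 10/3 - N*t**2/3 (Z(t, N) = -((t*t)*N - 10)/3 = -(t**2*N - 10)/3 = -(N*t**2 - 10)/3 = -(-10 + N*t**2)/3 = 10/3 - N*t**2/3)
o(C, y) = -3 - 222*C (o(C, y) = -3 + (10/3 - 1/3*4*(-13)**2)*C = -3 + (10/3 - 1/3*4*169)*C = -3 + (10/3 - 676/3)*C = -3 - 222*C)
(43519 + 5879)*(-14733 + o(-115, 161)) = (43519 + 5879)*(-14733 + (-3 - 222*(-115))) = 49398*(-14733 + (-3 + 25530)) = 49398*(-14733 + 25527) = 49398*10794 = 533202012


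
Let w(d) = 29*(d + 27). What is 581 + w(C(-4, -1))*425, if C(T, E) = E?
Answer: 321031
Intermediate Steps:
w(d) = 783 + 29*d (w(d) = 29*(27 + d) = 783 + 29*d)
581 + w(C(-4, -1))*425 = 581 + (783 + 29*(-1))*425 = 581 + (783 - 29)*425 = 581 + 754*425 = 581 + 320450 = 321031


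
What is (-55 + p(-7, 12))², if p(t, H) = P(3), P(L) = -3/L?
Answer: 3136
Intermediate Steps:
p(t, H) = -1 (p(t, H) = -3/3 = -3*⅓ = -1)
(-55 + p(-7, 12))² = (-55 - 1)² = (-56)² = 3136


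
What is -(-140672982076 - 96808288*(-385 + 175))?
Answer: 120343241596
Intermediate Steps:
-(-140672982076 - 96808288*(-385 + 175)) = -195178/(1/(-720742 - 496*(-210))) = -195178/(1/(-720742 + 104160)) = -195178/(1/(-616582)) = -195178/(-1/616582) = -195178*(-616582) = 120343241596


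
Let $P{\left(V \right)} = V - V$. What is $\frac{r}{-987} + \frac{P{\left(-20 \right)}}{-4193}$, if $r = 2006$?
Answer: $- \frac{2006}{987} \approx -2.0324$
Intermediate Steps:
$P{\left(V \right)} = 0$
$\frac{r}{-987} + \frac{P{\left(-20 \right)}}{-4193} = \frac{2006}{-987} + \frac{0}{-4193} = 2006 \left(- \frac{1}{987}\right) + 0 \left(- \frac{1}{4193}\right) = - \frac{2006}{987} + 0 = - \frac{2006}{987}$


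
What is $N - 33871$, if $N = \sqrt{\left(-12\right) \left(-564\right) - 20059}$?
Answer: $-33871 + i \sqrt{13291} \approx -33871.0 + 115.29 i$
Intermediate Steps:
$N = i \sqrt{13291}$ ($N = \sqrt{6768 - 20059} = \sqrt{-13291} = i \sqrt{13291} \approx 115.29 i$)
$N - 33871 = i \sqrt{13291} - 33871 = -33871 + i \sqrt{13291}$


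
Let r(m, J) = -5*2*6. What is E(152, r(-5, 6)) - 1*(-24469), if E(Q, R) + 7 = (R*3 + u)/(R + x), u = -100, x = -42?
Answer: 1247702/51 ≈ 24465.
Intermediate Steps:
r(m, J) = -60 (r(m, J) = -10*6 = -60)
E(Q, R) = -7 + (-100 + 3*R)/(-42 + R) (E(Q, R) = -7 + (R*3 - 100)/(R - 42) = -7 + (3*R - 100)/(-42 + R) = -7 + (-100 + 3*R)/(-42 + R))
E(152, r(-5, 6)) - 1*(-24469) = 2*(97 - 2*(-60))/(-42 - 60) - 1*(-24469) = 2*(97 + 120)/(-102) + 24469 = 2*(-1/102)*217 + 24469 = -217/51 + 24469 = 1247702/51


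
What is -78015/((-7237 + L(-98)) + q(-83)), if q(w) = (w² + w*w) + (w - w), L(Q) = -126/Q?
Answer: -546105/45796 ≈ -11.925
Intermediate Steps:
q(w) = 2*w² (q(w) = (w² + w²) + 0 = 2*w² + 0 = 2*w²)
-78015/((-7237 + L(-98)) + q(-83)) = -78015/((-7237 - 126/(-98)) + 2*(-83)²) = -78015/((-7237 - 126*(-1/98)) + 2*6889) = -78015/((-7237 + 9/7) + 13778) = -78015/(-50650/7 + 13778) = -78015/45796/7 = -78015*7/45796 = -546105/45796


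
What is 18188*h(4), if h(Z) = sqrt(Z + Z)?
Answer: 36376*sqrt(2) ≈ 51443.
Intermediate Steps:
h(Z) = sqrt(2)*sqrt(Z) (h(Z) = sqrt(2*Z) = sqrt(2)*sqrt(Z))
18188*h(4) = 18188*(sqrt(2)*sqrt(4)) = 18188*(sqrt(2)*2) = 18188*(2*sqrt(2)) = 36376*sqrt(2)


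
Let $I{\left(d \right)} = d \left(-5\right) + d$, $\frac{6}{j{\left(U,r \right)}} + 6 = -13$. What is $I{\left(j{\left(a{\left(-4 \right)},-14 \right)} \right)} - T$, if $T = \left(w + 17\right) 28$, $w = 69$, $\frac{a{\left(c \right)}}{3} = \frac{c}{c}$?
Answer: $- \frac{45728}{19} \approx -2406.7$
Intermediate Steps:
$a{\left(c \right)} = 3$ ($a{\left(c \right)} = 3 \frac{c}{c} = 3 \cdot 1 = 3$)
$j{\left(U,r \right)} = - \frac{6}{19}$ ($j{\left(U,r \right)} = \frac{6}{-6 - 13} = \frac{6}{-19} = 6 \left(- \frac{1}{19}\right) = - \frac{6}{19}$)
$I{\left(d \right)} = - 4 d$ ($I{\left(d \right)} = - 5 d + d = - 4 d$)
$T = 2408$ ($T = \left(69 + 17\right) 28 = 86 \cdot 28 = 2408$)
$I{\left(j{\left(a{\left(-4 \right)},-14 \right)} \right)} - T = \left(-4\right) \left(- \frac{6}{19}\right) - 2408 = \frac{24}{19} - 2408 = - \frac{45728}{19}$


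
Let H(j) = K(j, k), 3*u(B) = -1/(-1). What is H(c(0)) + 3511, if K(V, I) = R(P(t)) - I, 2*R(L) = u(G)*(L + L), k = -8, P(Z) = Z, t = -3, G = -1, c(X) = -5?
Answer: 3518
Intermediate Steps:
u(B) = ⅓ (u(B) = (-1/(-1))/3 = (-1*(-1))/3 = (⅓)*1 = ⅓)
R(L) = L/3 (R(L) = ((L + L)/3)/2 = ((2*L)/3)/2 = (2*L/3)/2 = L/3)
K(V, I) = -1 - I (K(V, I) = (⅓)*(-3) - I = -1 - I)
H(j) = 7 (H(j) = -1 - 1*(-8) = -1 + 8 = 7)
H(c(0)) + 3511 = 7 + 3511 = 3518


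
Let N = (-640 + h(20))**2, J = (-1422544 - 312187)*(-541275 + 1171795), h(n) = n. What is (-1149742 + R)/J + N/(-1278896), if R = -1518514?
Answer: -3284739181407833/10928392026360215 ≈ -0.30057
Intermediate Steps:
J = -1093782590120 (J = -1734731*630520 = -1093782590120)
N = 384400 (N = (-640 + 20)**2 = (-620)**2 = 384400)
(-1149742 + R)/J + N/(-1278896) = (-1149742 - 1518514)/(-1093782590120) + 384400/(-1278896) = -2668256*(-1/1093782590120) + 384400*(-1/1278896) = 333532/136722823765 - 24025/79931 = -3284739181407833/10928392026360215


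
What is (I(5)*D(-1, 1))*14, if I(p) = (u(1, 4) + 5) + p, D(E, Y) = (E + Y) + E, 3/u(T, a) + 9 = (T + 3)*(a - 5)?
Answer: -1778/13 ≈ -136.77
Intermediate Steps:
u(T, a) = 3/(-9 + (-5 + a)*(3 + T)) (u(T, a) = 3/(-9 + (T + 3)*(a - 5)) = 3/(-9 + (3 + T)*(-5 + a)) = 3/(-9 + (-5 + a)*(3 + T)))
D(E, Y) = Y + 2*E
I(p) = 62/13 + p (I(p) = (3/(-24 - 5*1 + 3*4 + 1*4) + 5) + p = (3/(-24 - 5 + 12 + 4) + 5) + p = (3/(-13) + 5) + p = (3*(-1/13) + 5) + p = (-3/13 + 5) + p = 62/13 + p)
(I(5)*D(-1, 1))*14 = ((62/13 + 5)*(1 + 2*(-1)))*14 = (127*(1 - 2)/13)*14 = ((127/13)*(-1))*14 = -127/13*14 = -1778/13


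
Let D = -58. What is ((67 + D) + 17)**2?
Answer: 676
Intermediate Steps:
((67 + D) + 17)**2 = ((67 - 58) + 17)**2 = (9 + 17)**2 = 26**2 = 676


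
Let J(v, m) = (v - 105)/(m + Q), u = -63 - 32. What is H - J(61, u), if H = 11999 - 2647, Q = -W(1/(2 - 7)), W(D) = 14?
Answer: 1019324/109 ≈ 9351.6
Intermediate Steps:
Q = -14 (Q = -1*14 = -14)
H = 9352
u = -95
J(v, m) = (-105 + v)/(-14 + m) (J(v, m) = (v - 105)/(m - 14) = (-105 + v)/(-14 + m))
H - J(61, u) = 9352 - (-105 + 61)/(-14 - 95) = 9352 - (-44)/(-109) = 9352 - (-1)*(-44)/109 = 9352 - 1*44/109 = 9352 - 44/109 = 1019324/109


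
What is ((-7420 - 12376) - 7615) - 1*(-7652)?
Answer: -19759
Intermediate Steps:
((-7420 - 12376) - 7615) - 1*(-7652) = (-19796 - 7615) + 7652 = -27411 + 7652 = -19759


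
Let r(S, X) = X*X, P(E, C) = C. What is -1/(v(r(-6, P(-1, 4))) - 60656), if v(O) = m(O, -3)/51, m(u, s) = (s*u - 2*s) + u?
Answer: 51/3093482 ≈ 1.6486e-5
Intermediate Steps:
m(u, s) = u - 2*s + s*u (m(u, s) = (-2*s + s*u) + u = u - 2*s + s*u)
r(S, X) = X**2
v(O) = 2/17 - 2*O/51 (v(O) = (O - 2*(-3) - 3*O)/51 = (O + 6 - 3*O)*(1/51) = (6 - 2*O)*(1/51) = 2/17 - 2*O/51)
-1/(v(r(-6, P(-1, 4))) - 60656) = -1/((2/17 - 2/51*4**2) - 60656) = -1/((2/17 - 2/51*16) - 60656) = -1/((2/17 - 32/51) - 60656) = -1/(-26/51 - 60656) = -1/(-3093482/51) = -1*(-51/3093482) = 51/3093482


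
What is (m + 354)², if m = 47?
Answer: 160801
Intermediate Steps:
(m + 354)² = (47 + 354)² = 401² = 160801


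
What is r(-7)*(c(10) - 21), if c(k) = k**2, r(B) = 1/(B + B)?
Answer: -79/14 ≈ -5.6429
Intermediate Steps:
r(B) = 1/(2*B)
r(-7)*(c(10) - 21) = ((1/2)/(-7))*(10**2 - 21) = ((1/2)*(-1/7))*(100 - 21) = -1/14*79 = -79/14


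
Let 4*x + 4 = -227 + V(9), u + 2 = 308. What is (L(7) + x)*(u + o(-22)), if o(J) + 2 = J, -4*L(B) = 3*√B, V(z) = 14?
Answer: -30597/2 - 423*√7/2 ≈ -15858.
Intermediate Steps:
L(B) = -3*√B/4
u = 306 (u = -2 + 308 = 306)
o(J) = -2 + J
x = -217/4 (x = -1 + (-227 + 14)/4 = -1 + (¼)*(-213) = -1 - 213/4 = -217/4 ≈ -54.250)
(L(7) + x)*(u + o(-22)) = (-3*√7/4 - 217/4)*(306 + (-2 - 22)) = (-217/4 - 3*√7/4)*(306 - 24) = (-217/4 - 3*√7/4)*282 = -30597/2 - 423*√7/2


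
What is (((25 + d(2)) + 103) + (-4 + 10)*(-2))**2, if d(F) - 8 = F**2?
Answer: 16384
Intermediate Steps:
d(F) = 8 + F**2
(((25 + d(2)) + 103) + (-4 + 10)*(-2))**2 = (((25 + (8 + 2**2)) + 103) + (-4 + 10)*(-2))**2 = (((25 + (8 + 4)) + 103) + 6*(-2))**2 = (((25 + 12) + 103) - 12)**2 = ((37 + 103) - 12)**2 = (140 - 12)**2 = 128**2 = 16384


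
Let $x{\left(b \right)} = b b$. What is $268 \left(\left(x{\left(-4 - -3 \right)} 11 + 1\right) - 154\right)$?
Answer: $-38056$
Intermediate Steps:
$x{\left(b \right)} = b^{2}$
$268 \left(\left(x{\left(-4 - -3 \right)} 11 + 1\right) - 154\right) = 268 \left(\left(\left(-4 - -3\right)^{2} \cdot 11 + 1\right) - 154\right) = 268 \left(\left(\left(-4 + 3\right)^{2} \cdot 11 + 1\right) - 154\right) = 268 \left(\left(\left(-1\right)^{2} \cdot 11 + 1\right) - 154\right) = 268 \left(\left(1 \cdot 11 + 1\right) - 154\right) = 268 \left(\left(11 + 1\right) - 154\right) = 268 \left(12 - 154\right) = 268 \left(-142\right) = -38056$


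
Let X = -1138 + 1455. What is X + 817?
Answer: 1134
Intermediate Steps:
X = 317
X + 817 = 317 + 817 = 1134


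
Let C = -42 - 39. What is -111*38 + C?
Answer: -4299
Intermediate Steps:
C = -81
-111*38 + C = -111*38 - 81 = -4218 - 81 = -4299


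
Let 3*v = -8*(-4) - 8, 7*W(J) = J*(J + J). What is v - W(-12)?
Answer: -232/7 ≈ -33.143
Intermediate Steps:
W(J) = 2*J²/7 (W(J) = (J*(J + J))/7 = (J*(2*J))/7 = (2*J²)/7 = 2*J²/7)
v = 8 (v = (-8*(-4) - 8)/3 = (32 - 8)/3 = (⅓)*24 = 8)
v - W(-12) = 8 - 2*(-12)²/7 = 8 - 2*144/7 = 8 - 1*288/7 = 8 - 288/7 = -232/7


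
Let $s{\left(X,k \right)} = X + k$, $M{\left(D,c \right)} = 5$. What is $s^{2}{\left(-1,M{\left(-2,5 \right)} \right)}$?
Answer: $16$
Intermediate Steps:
$s^{2}{\left(-1,M{\left(-2,5 \right)} \right)} = \left(-1 + 5\right)^{2} = 4^{2} = 16$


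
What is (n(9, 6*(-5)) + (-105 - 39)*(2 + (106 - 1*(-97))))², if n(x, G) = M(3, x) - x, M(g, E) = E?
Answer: 871430400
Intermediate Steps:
n(x, G) = 0 (n(x, G) = x - x = 0)
(n(9, 6*(-5)) + (-105 - 39)*(2 + (106 - 1*(-97))))² = (0 + (-105 - 39)*(2 + (106 - 1*(-97))))² = (0 - 144*(2 + (106 + 97)))² = (0 - 144*(2 + 203))² = (0 - 144*205)² = (0 - 29520)² = (-29520)² = 871430400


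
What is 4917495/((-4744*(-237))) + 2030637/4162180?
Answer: 1895883448003/389971292920 ≈ 4.8616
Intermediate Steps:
4917495/((-4744*(-237))) + 2030637/4162180 = 4917495/1124328 + 2030637*(1/4162180) = 4917495*(1/1124328) + 2030637/4162180 = 1639165/374776 + 2030637/4162180 = 1895883448003/389971292920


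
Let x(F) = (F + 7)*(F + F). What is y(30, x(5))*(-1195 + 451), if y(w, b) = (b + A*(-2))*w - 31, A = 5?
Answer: -2432136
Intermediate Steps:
x(F) = 2*F*(7 + F) (x(F) = (7 + F)*(2*F) = 2*F*(7 + F))
y(w, b) = -31 + w*(-10 + b) (y(w, b) = (b + 5*(-2))*w - 31 = (b - 10)*w - 31 = (-10 + b)*w - 31 = w*(-10 + b) - 31 = -31 + w*(-10 + b))
y(30, x(5))*(-1195 + 451) = (-31 - 10*30 + (2*5*(7 + 5))*30)*(-1195 + 451) = (-31 - 300 + (2*5*12)*30)*(-744) = (-31 - 300 + 120*30)*(-744) = (-31 - 300 + 3600)*(-744) = 3269*(-744) = -2432136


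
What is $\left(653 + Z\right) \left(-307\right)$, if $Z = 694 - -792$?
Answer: $-656673$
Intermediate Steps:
$Z = 1486$ ($Z = 694 + 792 = 1486$)
$\left(653 + Z\right) \left(-307\right) = \left(653 + 1486\right) \left(-307\right) = 2139 \left(-307\right) = -656673$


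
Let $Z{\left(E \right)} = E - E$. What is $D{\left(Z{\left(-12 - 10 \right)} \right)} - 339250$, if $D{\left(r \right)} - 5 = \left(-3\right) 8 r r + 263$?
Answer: $-338982$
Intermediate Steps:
$Z{\left(E \right)} = 0$
$D{\left(r \right)} = 268 - 24 r^{2}$ ($D{\left(r \right)} = 5 + \left(\left(-3\right) 8 r r + 263\right) = 5 + \left(- 24 r r + 263\right) = 5 - \left(-263 + 24 r^{2}\right) = 268 - 24 r^{2}$)
$D{\left(Z{\left(-12 - 10 \right)} \right)} - 339250 = \left(268 - 24 \cdot 0^{2}\right) - 339250 = \left(268 - 0\right) - 339250 = \left(268 + 0\right) - 339250 = 268 - 339250 = -338982$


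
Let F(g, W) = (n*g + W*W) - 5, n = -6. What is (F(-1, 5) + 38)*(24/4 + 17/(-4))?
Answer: 112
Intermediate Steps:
F(g, W) = -5 + W² - 6*g (F(g, W) = (-6*g + W*W) - 5 = (-6*g + W²) - 5 = (W² - 6*g) - 5 = -5 + W² - 6*g)
(F(-1, 5) + 38)*(24/4 + 17/(-4)) = ((-5 + 5² - 6*(-1)) + 38)*(24/4 + 17/(-4)) = ((-5 + 25 + 6) + 38)*(24*(¼) + 17*(-¼)) = (26 + 38)*(6 - 17/4) = 64*(7/4) = 112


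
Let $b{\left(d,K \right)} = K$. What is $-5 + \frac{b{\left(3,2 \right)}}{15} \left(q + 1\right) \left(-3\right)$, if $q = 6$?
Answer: $- \frac{39}{5} \approx -7.8$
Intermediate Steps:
$-5 + \frac{b{\left(3,2 \right)}}{15} \left(q + 1\right) \left(-3\right) = -5 + \frac{2}{15} \left(6 + 1\right) \left(-3\right) = -5 + 2 \cdot \frac{1}{15} \cdot 7 \left(-3\right) = -5 + \frac{2}{15} \left(-21\right) = -5 - \frac{14}{5} = - \frac{39}{5}$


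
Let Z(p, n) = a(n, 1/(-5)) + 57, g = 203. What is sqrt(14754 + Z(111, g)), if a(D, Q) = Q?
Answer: sqrt(370270)/5 ≈ 121.70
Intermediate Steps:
Z(p, n) = 284/5 (Z(p, n) = 1/(-5) + 57 = -1/5 + 57 = 284/5)
sqrt(14754 + Z(111, g)) = sqrt(14754 + 284/5) = sqrt(74054/5) = sqrt(370270)/5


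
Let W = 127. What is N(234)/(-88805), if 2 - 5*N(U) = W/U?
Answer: -341/103901850 ≈ -3.2819e-6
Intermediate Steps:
N(U) = 2/5 - 127/(5*U)
N(234)/(-88805) = ((1/5)*(-127 + 2*234)/234)/(-88805) = ((1/5)*(1/234)*(-127 + 468))*(-1/88805) = ((1/5)*(1/234)*341)*(-1/88805) = (341/1170)*(-1/88805) = -341/103901850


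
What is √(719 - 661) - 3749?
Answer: -3749 + √58 ≈ -3741.4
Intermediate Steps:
√(719 - 661) - 3749 = √58 - 3749 = -3749 + √58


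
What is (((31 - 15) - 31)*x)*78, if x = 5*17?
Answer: -99450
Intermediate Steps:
x = 85
(((31 - 15) - 31)*x)*78 = (((31 - 15) - 31)*85)*78 = ((16 - 31)*85)*78 = -15*85*78 = -1275*78 = -99450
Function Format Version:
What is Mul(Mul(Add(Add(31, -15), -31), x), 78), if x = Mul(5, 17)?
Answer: -99450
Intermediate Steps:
x = 85
Mul(Mul(Add(Add(31, -15), -31), x), 78) = Mul(Mul(Add(Add(31, -15), -31), 85), 78) = Mul(Mul(Add(16, -31), 85), 78) = Mul(Mul(-15, 85), 78) = Mul(-1275, 78) = -99450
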